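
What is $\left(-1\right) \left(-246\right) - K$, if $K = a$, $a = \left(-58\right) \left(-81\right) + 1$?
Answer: $-4453$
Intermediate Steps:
$a = 4699$ ($a = 4698 + 1 = 4699$)
$K = 4699$
$\left(-1\right) \left(-246\right) - K = \left(-1\right) \left(-246\right) - 4699 = 246 - 4699 = -4453$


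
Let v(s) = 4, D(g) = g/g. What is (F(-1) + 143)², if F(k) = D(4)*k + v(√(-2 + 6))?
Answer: 21316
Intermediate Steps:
D(g) = 1
F(k) = 4 + k (F(k) = 1*k + 4 = k + 4 = 4 + k)
(F(-1) + 143)² = ((4 - 1) + 143)² = (3 + 143)² = 146² = 21316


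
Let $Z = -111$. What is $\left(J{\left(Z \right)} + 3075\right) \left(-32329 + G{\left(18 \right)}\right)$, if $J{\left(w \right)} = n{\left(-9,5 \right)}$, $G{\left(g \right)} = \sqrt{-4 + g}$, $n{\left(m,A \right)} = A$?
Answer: $-99573320 + 3080 \sqrt{14} \approx -9.9562 \cdot 10^{7}$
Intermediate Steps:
$J{\left(w \right)} = 5$
$\left(J{\left(Z \right)} + 3075\right) \left(-32329 + G{\left(18 \right)}\right) = \left(5 + 3075\right) \left(-32329 + \sqrt{-4 + 18}\right) = 3080 \left(-32329 + \sqrt{14}\right) = -99573320 + 3080 \sqrt{14}$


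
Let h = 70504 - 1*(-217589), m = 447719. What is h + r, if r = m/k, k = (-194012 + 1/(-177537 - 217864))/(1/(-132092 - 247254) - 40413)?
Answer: 11097615432661779677495/29100594748556298 ≈ 3.8135e+5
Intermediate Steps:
k = 29100594748556298/6061698944574499 (k = (-194012 + 1/(-395401))/(1/(-379346) - 40413) = (-194012 - 1/395401)/(-1/379346 - 40413) = -76712538813/(395401*(-15330509899/379346)) = -76712538813/395401*(-379346/15330509899) = 29100594748556298/6061698944574499 ≈ 4.8007)
h = 288093 (h = 70504 + 217589 = 288093)
r = 2713937789765950117781/29100594748556298 (r = 447719/(29100594748556298/6061698944574499) = 447719*(6061698944574499/29100594748556298) = 2713937789765950117781/29100594748556298 ≈ 93261.)
h + r = 288093 + 2713937789765950117781/29100594748556298 = 11097615432661779677495/29100594748556298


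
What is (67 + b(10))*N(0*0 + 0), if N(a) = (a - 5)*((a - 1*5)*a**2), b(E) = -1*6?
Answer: 0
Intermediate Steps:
b(E) = -6
N(a) = a**2*(-5 + a)**2 (N(a) = (-5 + a)*((a - 5)*a**2) = (-5 + a)*((-5 + a)*a**2) = (-5 + a)*(a**2*(-5 + a)) = a**2*(-5 + a)**2)
(67 + b(10))*N(0*0 + 0) = (67 - 6)*((0*0 + 0)**2*(-5 + (0*0 + 0))**2) = 61*((0 + 0)**2*(-5 + (0 + 0))**2) = 61*(0**2*(-5 + 0)**2) = 61*(0*(-5)**2) = 61*(0*25) = 61*0 = 0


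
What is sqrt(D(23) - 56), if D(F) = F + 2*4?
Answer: 5*I ≈ 5.0*I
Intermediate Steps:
D(F) = 8 + F (D(F) = F + 8 = 8 + F)
sqrt(D(23) - 56) = sqrt((8 + 23) - 56) = sqrt(31 - 56) = sqrt(-25) = 5*I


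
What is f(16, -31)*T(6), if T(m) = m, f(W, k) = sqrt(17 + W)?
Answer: 6*sqrt(33) ≈ 34.467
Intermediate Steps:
f(16, -31)*T(6) = sqrt(17 + 16)*6 = sqrt(33)*6 = 6*sqrt(33)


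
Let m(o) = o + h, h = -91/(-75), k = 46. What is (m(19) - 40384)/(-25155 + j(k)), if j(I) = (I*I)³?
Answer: -3027284/710570380575 ≈ -4.2604e-6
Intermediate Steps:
h = 91/75 (h = -91*(-1/75) = 91/75 ≈ 1.2133)
m(o) = 91/75 + o (m(o) = o + 91/75 = 91/75 + o)
j(I) = I⁶ (j(I) = (I²)³ = I⁶)
(m(19) - 40384)/(-25155 + j(k)) = ((91/75 + 19) - 40384)/(-25155 + 46⁶) = (1516/75 - 40384)/(-25155 + 9474296896) = -3027284/75/9474271741 = -3027284/75*1/9474271741 = -3027284/710570380575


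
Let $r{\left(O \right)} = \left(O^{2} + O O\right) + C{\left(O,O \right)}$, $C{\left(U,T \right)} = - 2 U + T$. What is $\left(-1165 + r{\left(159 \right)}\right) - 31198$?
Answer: $18040$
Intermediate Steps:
$C{\left(U,T \right)} = T - 2 U$
$r{\left(O \right)} = - O + 2 O^{2}$ ($r{\left(O \right)} = \left(O^{2} + O O\right) + \left(O - 2 O\right) = \left(O^{2} + O^{2}\right) - O = 2 O^{2} - O = - O + 2 O^{2}$)
$\left(-1165 + r{\left(159 \right)}\right) - 31198 = \left(-1165 + 159 \left(-1 + 2 \cdot 159\right)\right) - 31198 = \left(-1165 + 159 \left(-1 + 318\right)\right) - 31198 = \left(-1165 + 159 \cdot 317\right) - 31198 = \left(-1165 + 50403\right) - 31198 = 49238 - 31198 = 18040$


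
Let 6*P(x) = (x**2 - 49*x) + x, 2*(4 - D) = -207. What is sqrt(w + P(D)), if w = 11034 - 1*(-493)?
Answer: sqrt(1813398)/12 ≈ 112.22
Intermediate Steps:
D = 215/2 (D = 4 - 1/2*(-207) = 4 + 207/2 = 215/2 ≈ 107.50)
w = 11527 (w = 11034 + 493 = 11527)
P(x) = -8*x + x**2/6 (P(x) = ((x**2 - 49*x) + x)/6 = (x**2 - 48*x)/6 = -8*x + x**2/6)
sqrt(w + P(D)) = sqrt(11527 + (1/6)*(215/2)*(-48 + 215/2)) = sqrt(11527 + (1/6)*(215/2)*(119/2)) = sqrt(11527 + 25585/24) = sqrt(302233/24) = sqrt(1813398)/12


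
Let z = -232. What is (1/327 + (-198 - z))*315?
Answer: 1167495/109 ≈ 10711.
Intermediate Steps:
(1/327 + (-198 - z))*315 = (1/327 + (-198 - 1*(-232)))*315 = (1/327 + (-198 + 232))*315 = (1/327 + 34)*315 = (11119/327)*315 = 1167495/109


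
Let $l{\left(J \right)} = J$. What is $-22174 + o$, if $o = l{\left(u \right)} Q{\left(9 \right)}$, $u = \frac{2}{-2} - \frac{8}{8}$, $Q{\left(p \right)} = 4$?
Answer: $-22182$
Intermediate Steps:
$u = -2$ ($u = 2 \left(- \frac{1}{2}\right) - 1 = -1 - 1 = -2$)
$o = -8$ ($o = \left(-2\right) 4 = -8$)
$-22174 + o = -22174 - 8 = -22182$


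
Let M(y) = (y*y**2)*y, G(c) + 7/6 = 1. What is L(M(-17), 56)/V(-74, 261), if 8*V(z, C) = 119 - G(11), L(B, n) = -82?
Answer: -3936/715 ≈ -5.5049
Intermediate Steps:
G(c) = -1/6 (G(c) = -7/6 + 1 = -1/6)
M(y) = y**4 (M(y) = y**3*y = y**4)
V(z, C) = 715/48 (V(z, C) = (119 - 1*(-1/6))/8 = (119 + 1/6)/8 = (1/8)*(715/6) = 715/48)
L(M(-17), 56)/V(-74, 261) = -82/715/48 = -82*48/715 = -3936/715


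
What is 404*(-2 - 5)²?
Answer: 19796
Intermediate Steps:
404*(-2 - 5)² = 404*(-7)² = 404*49 = 19796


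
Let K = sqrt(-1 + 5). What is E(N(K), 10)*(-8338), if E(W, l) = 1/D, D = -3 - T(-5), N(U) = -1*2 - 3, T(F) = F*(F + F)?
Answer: 8338/53 ≈ 157.32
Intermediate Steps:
K = 2 (K = sqrt(4) = 2)
T(F) = 2*F**2 (T(F) = F*(2*F) = 2*F**2)
N(U) = -5 (N(U) = -2 - 3 = -5)
D = -53 (D = -3 - 2*(-5)**2 = -3 - 2*25 = -3 - 1*50 = -3 - 50 = -53)
E(W, l) = -1/53 (E(W, l) = 1/(-53) = -1/53)
E(N(K), 10)*(-8338) = -1/53*(-8338) = 8338/53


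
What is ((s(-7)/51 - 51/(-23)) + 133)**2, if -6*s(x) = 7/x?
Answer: 905700532489/49533444 ≈ 18285.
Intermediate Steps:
s(x) = -7/(6*x)
((s(-7)/51 - 51/(-23)) + 133)**2 = ((-7/6/(-7)/51 - 51/(-23)) + 133)**2 = ((-7/6*(-1/7)*(1/51) - 51*(-1/23)) + 133)**2 = (((1/6)*(1/51) + 51/23) + 133)**2 = ((1/306 + 51/23) + 133)**2 = (15629/7038 + 133)**2 = (951683/7038)**2 = 905700532489/49533444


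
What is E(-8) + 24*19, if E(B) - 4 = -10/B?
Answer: 1845/4 ≈ 461.25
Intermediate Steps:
E(B) = 4 - 10/B
E(-8) + 24*19 = (4 - 10/(-8)) + 24*19 = (4 - 10*(-⅛)) + 456 = (4 + 5/4) + 456 = 21/4 + 456 = 1845/4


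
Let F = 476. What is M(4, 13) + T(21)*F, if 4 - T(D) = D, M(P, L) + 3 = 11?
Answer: -8084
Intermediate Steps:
M(P, L) = 8 (M(P, L) = -3 + 11 = 8)
T(D) = 4 - D
M(4, 13) + T(21)*F = 8 + (4 - 1*21)*476 = 8 + (4 - 21)*476 = 8 - 17*476 = 8 - 8092 = -8084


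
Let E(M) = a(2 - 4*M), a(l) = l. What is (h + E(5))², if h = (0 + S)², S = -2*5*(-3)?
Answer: 777924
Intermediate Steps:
S = 30 (S = -10*(-3) = 30)
E(M) = 2 - 4*M
h = 900 (h = (0 + 30)² = 30² = 900)
(h + E(5))² = (900 + (2 - 4*5))² = (900 + (2 - 20))² = (900 - 18)² = 882² = 777924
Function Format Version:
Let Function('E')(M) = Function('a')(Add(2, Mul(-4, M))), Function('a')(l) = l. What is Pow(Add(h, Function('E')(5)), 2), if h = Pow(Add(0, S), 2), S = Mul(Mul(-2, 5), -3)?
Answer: 777924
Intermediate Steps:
S = 30 (S = Mul(-10, -3) = 30)
Function('E')(M) = Add(2, Mul(-4, M))
h = 900 (h = Pow(Add(0, 30), 2) = Pow(30, 2) = 900)
Pow(Add(h, Function('E')(5)), 2) = Pow(Add(900, Add(2, Mul(-4, 5))), 2) = Pow(Add(900, Add(2, -20)), 2) = Pow(Add(900, -18), 2) = Pow(882, 2) = 777924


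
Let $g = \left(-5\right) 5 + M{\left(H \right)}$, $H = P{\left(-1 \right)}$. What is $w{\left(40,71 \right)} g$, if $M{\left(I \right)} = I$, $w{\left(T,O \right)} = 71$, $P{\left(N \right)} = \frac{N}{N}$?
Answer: $-1704$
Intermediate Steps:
$P{\left(N \right)} = 1$
$H = 1$
$g = -24$ ($g = \left(-5\right) 5 + 1 = -25 + 1 = -24$)
$w{\left(40,71 \right)} g = 71 \left(-24\right) = -1704$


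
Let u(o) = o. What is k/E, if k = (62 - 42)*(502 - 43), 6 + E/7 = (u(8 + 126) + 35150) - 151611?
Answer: -9180/814331 ≈ -0.011273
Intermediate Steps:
E = -814331 (E = -42 + 7*(((8 + 126) + 35150) - 151611) = -42 + 7*((134 + 35150) - 151611) = -42 + 7*(35284 - 151611) = -42 + 7*(-116327) = -42 - 814289 = -814331)
k = 9180 (k = 20*459 = 9180)
k/E = 9180/(-814331) = 9180*(-1/814331) = -9180/814331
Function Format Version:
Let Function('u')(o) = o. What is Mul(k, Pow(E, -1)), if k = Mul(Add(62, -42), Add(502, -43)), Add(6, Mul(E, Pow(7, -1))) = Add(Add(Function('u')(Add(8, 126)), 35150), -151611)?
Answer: Rational(-9180, 814331) ≈ -0.011273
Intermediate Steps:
E = -814331 (E = Add(-42, Mul(7, Add(Add(Add(8, 126), 35150), -151611))) = Add(-42, Mul(7, Add(Add(134, 35150), -151611))) = Add(-42, Mul(7, Add(35284, -151611))) = Add(-42, Mul(7, -116327)) = Add(-42, -814289) = -814331)
k = 9180 (k = Mul(20, 459) = 9180)
Mul(k, Pow(E, -1)) = Mul(9180, Pow(-814331, -1)) = Mul(9180, Rational(-1, 814331)) = Rational(-9180, 814331)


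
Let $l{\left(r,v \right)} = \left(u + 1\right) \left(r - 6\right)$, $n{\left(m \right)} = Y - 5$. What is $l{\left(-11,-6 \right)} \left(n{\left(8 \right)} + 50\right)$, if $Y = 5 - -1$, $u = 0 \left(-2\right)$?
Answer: $-867$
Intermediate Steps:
$u = 0$
$Y = 6$ ($Y = 5 + 1 = 6$)
$n{\left(m \right)} = 1$ ($n{\left(m \right)} = 6 - 5 = 1$)
$l{\left(r,v \right)} = -6 + r$ ($l{\left(r,v \right)} = \left(0 + 1\right) \left(r - 6\right) = 1 \left(-6 + r\right) = -6 + r$)
$l{\left(-11,-6 \right)} \left(n{\left(8 \right)} + 50\right) = \left(-6 - 11\right) \left(1 + 50\right) = \left(-17\right) 51 = -867$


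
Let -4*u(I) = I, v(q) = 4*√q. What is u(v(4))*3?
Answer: -6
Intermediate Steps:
u(I) = -I/4
u(v(4))*3 = -√4*3 = -2*3 = -6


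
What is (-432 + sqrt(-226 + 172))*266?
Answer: -114912 + 798*I*sqrt(6) ≈ -1.1491e+5 + 1954.7*I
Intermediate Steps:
(-432 + sqrt(-226 + 172))*266 = (-432 + sqrt(-54))*266 = (-432 + 3*I*sqrt(6))*266 = -114912 + 798*I*sqrt(6)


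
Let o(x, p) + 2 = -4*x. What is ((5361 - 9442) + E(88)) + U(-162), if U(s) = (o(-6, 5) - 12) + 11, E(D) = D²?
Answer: 3684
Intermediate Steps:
o(x, p) = -2 - 4*x
U(s) = 21 (U(s) = ((-2 - 4*(-6)) - 12) + 11 = ((-2 + 24) - 12) + 11 = (22 - 12) + 11 = 10 + 11 = 21)
((5361 - 9442) + E(88)) + U(-162) = ((5361 - 9442) + 88²) + 21 = (-4081 + 7744) + 21 = 3663 + 21 = 3684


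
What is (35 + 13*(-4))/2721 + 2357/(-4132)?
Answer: -6483641/11243172 ≈ -0.57667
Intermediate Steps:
(35 + 13*(-4))/2721 + 2357/(-4132) = (35 - 52)*(1/2721) + 2357*(-1/4132) = -17*1/2721 - 2357/4132 = -17/2721 - 2357/4132 = -6483641/11243172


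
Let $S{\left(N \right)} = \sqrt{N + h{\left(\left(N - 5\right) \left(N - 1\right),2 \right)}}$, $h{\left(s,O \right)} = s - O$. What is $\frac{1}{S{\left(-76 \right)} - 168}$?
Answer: $- \frac{56}{7355} - \frac{\sqrt{6159}}{22065} \approx -0.011171$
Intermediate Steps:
$S{\left(N \right)} = \sqrt{-2 + N + \left(-1 + N\right) \left(-5 + N\right)}$ ($S{\left(N \right)} = \sqrt{N + \left(\left(N - 5\right) \left(N - 1\right) - 2\right)} = \sqrt{N + \left(\left(-5 + N\right) \left(-1 + N\right) - 2\right)} = \sqrt{N + \left(\left(-1 + N\right) \left(-5 + N\right) - 2\right)} = \sqrt{N + \left(-2 + \left(-1 + N\right) \left(-5 + N\right)\right)} = \sqrt{-2 + N + \left(-1 + N\right) \left(-5 + N\right)}$)
$\frac{1}{S{\left(-76 \right)} - 168} = \frac{1}{\sqrt{3 + \left(-76\right)^{2} - -380} - 168} = \frac{1}{\sqrt{3 + 5776 + 380} - 168} = \frac{1}{\sqrt{6159} - 168} = \frac{1}{-168 + \sqrt{6159}}$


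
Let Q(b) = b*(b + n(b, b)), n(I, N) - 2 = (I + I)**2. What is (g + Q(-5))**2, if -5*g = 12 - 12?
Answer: 235225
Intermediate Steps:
n(I, N) = 2 + 4*I**2 (n(I, N) = 2 + (I + I)**2 = 2 + (2*I)**2 = 2 + 4*I**2)
Q(b) = b*(2 + b + 4*b**2) (Q(b) = b*(b + (2 + 4*b**2)) = b*(2 + b + 4*b**2))
g = 0 (g = -(12 - 12)/5 = -1/5*0 = 0)
(g + Q(-5))**2 = (0 - 5*(2 - 5 + 4*(-5)**2))**2 = (0 - 5*(2 - 5 + 4*25))**2 = (0 - 5*(2 - 5 + 100))**2 = (0 - 5*97)**2 = (0 - 485)**2 = (-485)**2 = 235225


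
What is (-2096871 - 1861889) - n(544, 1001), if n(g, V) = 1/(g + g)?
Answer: -4307130881/1088 ≈ -3.9588e+6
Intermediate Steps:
n(g, V) = 1/(2*g)
(-2096871 - 1861889) - n(544, 1001) = (-2096871 - 1861889) - 1/(2*544) = -3958760 - 1/(2*544) = -3958760 - 1*1/1088 = -3958760 - 1/1088 = -4307130881/1088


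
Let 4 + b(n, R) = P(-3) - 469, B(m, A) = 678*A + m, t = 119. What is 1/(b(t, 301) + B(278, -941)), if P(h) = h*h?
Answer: -1/638184 ≈ -1.5669e-6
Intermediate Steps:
B(m, A) = m + 678*A
P(h) = h**2
b(n, R) = -464 (b(n, R) = -4 + ((-3)**2 - 469) = -4 + (9 - 469) = -4 - 460 = -464)
1/(b(t, 301) + B(278, -941)) = 1/(-464 + (278 + 678*(-941))) = 1/(-464 + (278 - 637998)) = 1/(-464 - 637720) = 1/(-638184) = -1/638184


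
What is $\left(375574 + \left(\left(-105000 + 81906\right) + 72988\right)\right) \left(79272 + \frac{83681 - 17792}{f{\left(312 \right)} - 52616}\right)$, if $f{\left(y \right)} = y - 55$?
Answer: $\frac{588640191259404}{17453} \approx 3.3727 \cdot 10^{10}$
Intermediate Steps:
$f{\left(y \right)} = -55 + y$
$\left(375574 + \left(\left(-105000 + 81906\right) + 72988\right)\right) \left(79272 + \frac{83681 - 17792}{f{\left(312 \right)} - 52616}\right) = \left(375574 + \left(\left(-105000 + 81906\right) + 72988\right)\right) \left(79272 + \frac{83681 - 17792}{\left(-55 + 312\right) - 52616}\right) = \left(375574 + \left(-23094 + 72988\right)\right) \left(79272 + \frac{65889}{257 - 52616}\right) = \left(375574 + 49894\right) \left(79272 + \frac{65889}{-52359}\right) = 425468 \left(79272 + 65889 \left(- \frac{1}{52359}\right)\right) = 425468 \left(79272 - \frac{21963}{17453}\right) = 425468 \cdot \frac{1383512253}{17453} = \frac{588640191259404}{17453}$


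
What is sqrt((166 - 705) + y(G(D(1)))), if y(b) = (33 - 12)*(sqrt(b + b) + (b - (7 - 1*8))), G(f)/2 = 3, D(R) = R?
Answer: sqrt(-392 + 42*sqrt(3)) ≈ 17.868*I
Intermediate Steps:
G(f) = 6 (G(f) = 2*3 = 6)
y(b) = 21 + 21*b + 21*sqrt(2)*sqrt(b) (y(b) = 21*(sqrt(2*b) + (b - (7 - 8))) = 21*(sqrt(2)*sqrt(b) + (b - 1*(-1))) = 21*(sqrt(2)*sqrt(b) + (b + 1)) = 21*(sqrt(2)*sqrt(b) + (1 + b)) = 21*(1 + b + sqrt(2)*sqrt(b)) = 21 + 21*b + 21*sqrt(2)*sqrt(b))
sqrt((166 - 705) + y(G(D(1)))) = sqrt((166 - 705) + (21 + 21*6 + 21*sqrt(2)*sqrt(6))) = sqrt(-539 + (21 + 126 + 42*sqrt(3))) = sqrt(-539 + (147 + 42*sqrt(3))) = sqrt(-392 + 42*sqrt(3))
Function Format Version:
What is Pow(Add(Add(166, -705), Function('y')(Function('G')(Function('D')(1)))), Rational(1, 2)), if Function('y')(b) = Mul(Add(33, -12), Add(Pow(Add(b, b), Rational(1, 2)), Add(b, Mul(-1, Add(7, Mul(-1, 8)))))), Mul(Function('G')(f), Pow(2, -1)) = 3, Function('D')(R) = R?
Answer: Pow(Add(-392, Mul(42, Pow(3, Rational(1, 2)))), Rational(1, 2)) ≈ Mul(17.868, I)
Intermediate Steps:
Function('G')(f) = 6 (Function('G')(f) = Mul(2, 3) = 6)
Function('y')(b) = Add(21, Mul(21, b), Mul(21, Pow(2, Rational(1, 2)), Pow(b, Rational(1, 2)))) (Function('y')(b) = Mul(21, Add(Pow(Mul(2, b), Rational(1, 2)), Add(b, Mul(-1, Add(7, -8))))) = Mul(21, Add(Mul(Pow(2, Rational(1, 2)), Pow(b, Rational(1, 2))), Add(b, Mul(-1, -1)))) = Mul(21, Add(Mul(Pow(2, Rational(1, 2)), Pow(b, Rational(1, 2))), Add(b, 1))) = Mul(21, Add(Mul(Pow(2, Rational(1, 2)), Pow(b, Rational(1, 2))), Add(1, b))) = Mul(21, Add(1, b, Mul(Pow(2, Rational(1, 2)), Pow(b, Rational(1, 2))))) = Add(21, Mul(21, b), Mul(21, Pow(2, Rational(1, 2)), Pow(b, Rational(1, 2)))))
Pow(Add(Add(166, -705), Function('y')(Function('G')(Function('D')(1)))), Rational(1, 2)) = Pow(Add(Add(166, -705), Add(21, Mul(21, 6), Mul(21, Pow(2, Rational(1, 2)), Pow(6, Rational(1, 2))))), Rational(1, 2)) = Pow(Add(-539, Add(21, 126, Mul(42, Pow(3, Rational(1, 2))))), Rational(1, 2)) = Pow(Add(-539, Add(147, Mul(42, Pow(3, Rational(1, 2))))), Rational(1, 2)) = Pow(Add(-392, Mul(42, Pow(3, Rational(1, 2)))), Rational(1, 2))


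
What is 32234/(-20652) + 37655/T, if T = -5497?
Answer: -477420679/56762022 ≈ -8.4109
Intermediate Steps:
32234/(-20652) + 37655/T = 32234/(-20652) + 37655/(-5497) = 32234*(-1/20652) + 37655*(-1/5497) = -16117/10326 - 37655/5497 = -477420679/56762022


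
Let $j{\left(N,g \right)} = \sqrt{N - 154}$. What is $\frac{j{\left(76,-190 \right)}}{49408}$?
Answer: $\frac{i \sqrt{78}}{49408} \approx 0.00017875 i$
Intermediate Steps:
$j{\left(N,g \right)} = \sqrt{-154 + N}$
$\frac{j{\left(76,-190 \right)}}{49408} = \frac{\sqrt{-154 + 76}}{49408} = \sqrt{-78} \cdot \frac{1}{49408} = i \sqrt{78} \cdot \frac{1}{49408} = \frac{i \sqrt{78}}{49408}$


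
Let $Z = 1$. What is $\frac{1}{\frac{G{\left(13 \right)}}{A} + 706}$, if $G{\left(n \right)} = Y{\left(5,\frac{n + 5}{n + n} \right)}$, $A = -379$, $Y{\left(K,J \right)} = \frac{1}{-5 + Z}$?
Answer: $\frac{1516}{1070297} \approx 0.0014164$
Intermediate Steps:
$Y{\left(K,J \right)} = - \frac{1}{4}$ ($Y{\left(K,J \right)} = \frac{1}{-5 + 1} = \frac{1}{-4} = - \frac{1}{4}$)
$G{\left(n \right)} = - \frac{1}{4}$
$\frac{1}{\frac{G{\left(13 \right)}}{A} + 706} = \frac{1}{- \frac{1}{4 \left(-379\right)} + 706} = \frac{1}{\left(- \frac{1}{4}\right) \left(- \frac{1}{379}\right) + 706} = \frac{1}{\frac{1}{1516} + 706} = \frac{1}{\frac{1070297}{1516}} = \frac{1516}{1070297}$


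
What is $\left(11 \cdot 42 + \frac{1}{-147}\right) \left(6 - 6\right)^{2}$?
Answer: $0$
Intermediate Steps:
$\left(11 \cdot 42 + \frac{1}{-147}\right) \left(6 - 6\right)^{2} = \left(462 - \frac{1}{147}\right) 0^{2} = \frac{67913}{147} \cdot 0 = 0$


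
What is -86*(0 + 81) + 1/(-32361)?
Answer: -225426727/32361 ≈ -6966.0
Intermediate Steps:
-86*(0 + 81) + 1/(-32361) = -86*81 - 1/32361 = -6966 - 1/32361 = -225426727/32361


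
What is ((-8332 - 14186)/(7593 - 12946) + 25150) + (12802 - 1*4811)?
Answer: 177426291/5353 ≈ 33145.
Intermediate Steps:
((-8332 - 14186)/(7593 - 12946) + 25150) + (12802 - 1*4811) = (-22518/(-5353) + 25150) + (12802 - 4811) = (-22518*(-1/5353) + 25150) + 7991 = (22518/5353 + 25150) + 7991 = 134650468/5353 + 7991 = 177426291/5353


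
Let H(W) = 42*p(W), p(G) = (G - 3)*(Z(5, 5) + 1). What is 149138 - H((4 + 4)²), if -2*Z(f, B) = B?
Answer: 152981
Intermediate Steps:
Z(f, B) = -B/2
p(G) = 9/2 - 3*G/2 (p(G) = (G - 3)*(-½*5 + 1) = (-3 + G)*(-5/2 + 1) = (-3 + G)*(-3/2) = 9/2 - 3*G/2)
H(W) = 189 - 63*W (H(W) = 42*(9/2 - 3*W/2) = 189 - 63*W)
149138 - H((4 + 4)²) = 149138 - (189 - 63*(4 + 4)²) = 149138 - (189 - 63*8²) = 149138 - (189 - 63*64) = 149138 - (189 - 4032) = 149138 - 1*(-3843) = 149138 + 3843 = 152981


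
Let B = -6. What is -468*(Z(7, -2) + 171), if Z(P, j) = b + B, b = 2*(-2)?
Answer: -75348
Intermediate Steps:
b = -4
Z(P, j) = -10 (Z(P, j) = -4 - 6 = -10)
-468*(Z(7, -2) + 171) = -468*(-10 + 171) = -468*161 = -75348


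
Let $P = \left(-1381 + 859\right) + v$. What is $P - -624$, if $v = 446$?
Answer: $548$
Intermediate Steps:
$P = -76$ ($P = \left(-1381 + 859\right) + 446 = -522 + 446 = -76$)
$P - -624 = -76 - -624 = -76 + 624 = 548$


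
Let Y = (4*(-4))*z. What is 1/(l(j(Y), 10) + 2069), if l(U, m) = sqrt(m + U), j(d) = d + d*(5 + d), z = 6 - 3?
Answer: 2069/4278735 - sqrt(2026)/4278735 ≈ 0.00047303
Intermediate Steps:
z = 3
Y = -48 (Y = (4*(-4))*3 = -16*3 = -48)
l(U, m) = sqrt(U + m)
1/(l(j(Y), 10) + 2069) = 1/(sqrt(-48*(6 - 48) + 10) + 2069) = 1/(sqrt(-48*(-42) + 10) + 2069) = 1/(sqrt(2016 + 10) + 2069) = 1/(sqrt(2026) + 2069) = 1/(2069 + sqrt(2026))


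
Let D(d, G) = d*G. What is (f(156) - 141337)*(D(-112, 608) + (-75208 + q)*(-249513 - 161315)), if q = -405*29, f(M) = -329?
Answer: -5060686208194008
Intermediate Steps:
q = -11745 (q = -1*11745 = -11745)
D(d, G) = G*d
(f(156) - 141337)*(D(-112, 608) + (-75208 + q)*(-249513 - 161315)) = (-329 - 141337)*(608*(-112) + (-75208 - 11745)*(-249513 - 161315)) = -141666*(-68096 - 86953*(-410828)) = -141666*(-68096 + 35722727084) = -141666*35722658988 = -5060686208194008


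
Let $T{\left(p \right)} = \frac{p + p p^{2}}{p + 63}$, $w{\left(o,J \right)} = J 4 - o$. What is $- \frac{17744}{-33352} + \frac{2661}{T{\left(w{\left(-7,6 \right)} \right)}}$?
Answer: $\frac{554476921}{62163959} \approx 8.9196$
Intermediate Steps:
$w{\left(o,J \right)} = - o + 4 J$ ($w{\left(o,J \right)} = 4 J - o = - o + 4 J$)
$T{\left(p \right)} = \frac{p + p^{3}}{63 + p}$
$- \frac{17744}{-33352} + \frac{2661}{T{\left(w{\left(-7,6 \right)} \right)}} = - \frac{17744}{-33352} + \frac{2661}{\frac{1}{63 + \left(\left(-1\right) \left(-7\right) + 4 \cdot 6\right)} \left(\left(\left(-1\right) \left(-7\right) + 4 \cdot 6\right) + \left(\left(-1\right) \left(-7\right) + 4 \cdot 6\right)^{3}\right)} = \left(-17744\right) \left(- \frac{1}{33352}\right) + \frac{2661}{\frac{1}{63 + \left(7 + 24\right)} \left(\left(7 + 24\right) + \left(7 + 24\right)^{3}\right)} = \frac{2218}{4169} + \frac{2661}{\frac{1}{63 + 31} \left(31 + 31^{3}\right)} = \frac{2218}{4169} + \frac{2661}{\frac{1}{94} \left(31 + 29791\right)} = \frac{2218}{4169} + \frac{2661}{\frac{1}{94} \cdot 29822} = \frac{2218}{4169} + \frac{2661}{\frac{14911}{47}} = \frac{2218}{4169} + 2661 \cdot \frac{47}{14911} = \frac{2218}{4169} + \frac{125067}{14911} = \frac{554476921}{62163959}$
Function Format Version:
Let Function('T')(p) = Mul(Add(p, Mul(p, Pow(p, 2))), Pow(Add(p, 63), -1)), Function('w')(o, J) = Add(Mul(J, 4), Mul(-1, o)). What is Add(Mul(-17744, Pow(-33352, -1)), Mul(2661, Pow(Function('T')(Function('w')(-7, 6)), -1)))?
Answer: Rational(554476921, 62163959) ≈ 8.9196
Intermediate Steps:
Function('w')(o, J) = Add(Mul(-1, o), Mul(4, J)) (Function('w')(o, J) = Add(Mul(4, J), Mul(-1, o)) = Add(Mul(-1, o), Mul(4, J)))
Function('T')(p) = Mul(Pow(Add(63, p), -1), Add(p, Pow(p, 3))) (Function('T')(p) = Mul(Add(p, Pow(p, 3)), Pow(Add(63, p), -1)) = Mul(Pow(Add(63, p), -1), Add(p, Pow(p, 3))))
Add(Mul(-17744, Pow(-33352, -1)), Mul(2661, Pow(Function('T')(Function('w')(-7, 6)), -1))) = Add(Mul(-17744, Pow(-33352, -1)), Mul(2661, Pow(Mul(Pow(Add(63, Add(Mul(-1, -7), Mul(4, 6))), -1), Add(Add(Mul(-1, -7), Mul(4, 6)), Pow(Add(Mul(-1, -7), Mul(4, 6)), 3))), -1))) = Add(Mul(-17744, Rational(-1, 33352)), Mul(2661, Pow(Mul(Pow(Add(63, Add(7, 24)), -1), Add(Add(7, 24), Pow(Add(7, 24), 3))), -1))) = Add(Rational(2218, 4169), Mul(2661, Pow(Mul(Pow(Add(63, 31), -1), Add(31, Pow(31, 3))), -1))) = Add(Rational(2218, 4169), Mul(2661, Pow(Mul(Pow(94, -1), Add(31, 29791)), -1))) = Add(Rational(2218, 4169), Mul(2661, Pow(Mul(Rational(1, 94), 29822), -1))) = Add(Rational(2218, 4169), Mul(2661, Pow(Rational(14911, 47), -1))) = Add(Rational(2218, 4169), Mul(2661, Rational(47, 14911))) = Add(Rational(2218, 4169), Rational(125067, 14911)) = Rational(554476921, 62163959)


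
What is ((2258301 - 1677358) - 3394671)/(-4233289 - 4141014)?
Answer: 2813728/8374303 ≈ 0.33600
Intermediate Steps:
((2258301 - 1677358) - 3394671)/(-4233289 - 4141014) = (580943 - 3394671)/(-8374303) = -2813728*(-1/8374303) = 2813728/8374303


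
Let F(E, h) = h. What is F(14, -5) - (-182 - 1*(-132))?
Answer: 45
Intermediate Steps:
F(14, -5) - (-182 - 1*(-132)) = -5 - (-182 - 1*(-132)) = -5 - (-182 + 132) = -5 - 1*(-50) = -5 + 50 = 45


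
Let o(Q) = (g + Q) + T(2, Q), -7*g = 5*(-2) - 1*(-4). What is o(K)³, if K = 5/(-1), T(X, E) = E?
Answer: -262144/343 ≈ -764.27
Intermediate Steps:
g = 6/7 (g = -(5*(-2) - 1*(-4))/7 = -(-10 + 4)/7 = -⅐*(-6) = 6/7 ≈ 0.85714)
K = -5 (K = 5*(-1) = -5)
o(Q) = 6/7 + 2*Q (o(Q) = (6/7 + Q) + Q = 6/7 + 2*Q)
o(K)³ = (6/7 + 2*(-5))³ = (6/7 - 10)³ = (-64/7)³ = -262144/343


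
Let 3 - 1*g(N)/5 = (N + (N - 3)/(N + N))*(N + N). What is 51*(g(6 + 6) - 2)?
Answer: -75072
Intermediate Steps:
g(N) = 15 - 10*N*(N + (-3 + N)/(2*N)) (g(N) = 15 - 5*(N + (N - 3)/(N + N))*(N + N) = 15 - 5*(N + (-3 + N)/((2*N)))*2*N = 15 - 5*(N + (-3 + N)*(1/(2*N)))*2*N = 15 - 5*(N + (-3 + N)/(2*N))*2*N = 15 - 10*N*(N + (-3 + N)/(2*N)))
51*(g(6 + 6) - 2) = 51*((30 - 10*(6 + 6)² - 5*(6 + 6)) - 2) = 51*((30 - 10*12² - 5*12) - 2) = 51*((30 - 10*144 - 60) - 2) = 51*((30 - 1440 - 60) - 2) = 51*(-1470 - 2) = 51*(-1472) = -75072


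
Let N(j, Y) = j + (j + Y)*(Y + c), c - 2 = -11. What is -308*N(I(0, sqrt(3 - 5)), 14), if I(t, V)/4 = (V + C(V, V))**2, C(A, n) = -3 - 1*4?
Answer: -368984 + 103488*I*sqrt(2) ≈ -3.6898e+5 + 1.4635e+5*I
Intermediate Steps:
c = -9 (c = 2 - 11 = -9)
C(A, n) = -7 (C(A, n) = -3 - 4 = -7)
I(t, V) = 4*(-7 + V)**2 (I(t, V) = 4*(V - 7)**2 = 4*(-7 + V)**2)
N(j, Y) = j + (-9 + Y)*(Y + j) (N(j, Y) = j + (j + Y)*(Y - 9) = j + (Y + j)*(-9 + Y) = j + (-9 + Y)*(Y + j))
-308*N(I(0, sqrt(3 - 5)), 14) = -308*(14**2 - 9*14 - 32*(-7 + sqrt(3 - 5))**2 + 14*(4*(-7 + sqrt(3 - 5))**2)) = -308*(196 - 126 - 32*(-7 + sqrt(-2))**2 + 14*(4*(-7 + sqrt(-2))**2)) = -308*(196 - 126 - 32*(-7 + I*sqrt(2))**2 + 14*(4*(-7 + I*sqrt(2))**2)) = -308*(196 - 126 - 32*(-7 + I*sqrt(2))**2 + 56*(-7 + I*sqrt(2))**2) = -308*(70 + 24*(-7 + I*sqrt(2))**2) = -21560 - 7392*(-7 + I*sqrt(2))**2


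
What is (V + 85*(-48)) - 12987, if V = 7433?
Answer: -9634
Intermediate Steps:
(V + 85*(-48)) - 12987 = (7433 + 85*(-48)) - 12987 = (7433 - 4080) - 12987 = 3353 - 12987 = -9634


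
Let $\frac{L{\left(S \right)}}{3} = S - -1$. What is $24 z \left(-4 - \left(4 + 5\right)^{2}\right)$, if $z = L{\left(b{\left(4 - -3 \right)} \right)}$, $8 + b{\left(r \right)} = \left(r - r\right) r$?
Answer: $42840$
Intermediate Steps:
$b{\left(r \right)} = -8$ ($b{\left(r \right)} = -8 + \left(r - r\right) r = -8 + 0 r = -8 + 0 = -8$)
$L{\left(S \right)} = 3 + 3 S$ ($L{\left(S \right)} = 3 \left(S - -1\right) = 3 \left(S + 1\right) = 3 \left(1 + S\right) = 3 + 3 S$)
$z = -21$ ($z = 3 + 3 \left(-8\right) = 3 - 24 = -21$)
$24 z \left(-4 - \left(4 + 5\right)^{2}\right) = 24 \left(-21\right) \left(-4 - \left(4 + 5\right)^{2}\right) = - 504 \left(-4 - 9^{2}\right) = - 504 \left(-4 - 81\right) = \left(-504\right) \left(-85\right) = 42840$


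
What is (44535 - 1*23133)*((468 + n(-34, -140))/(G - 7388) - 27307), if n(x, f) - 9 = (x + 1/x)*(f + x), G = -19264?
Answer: -22066306587126/37757 ≈ -5.8443e+8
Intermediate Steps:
n(x, f) = 9 + (f + x)*(x + 1/x) (n(x, f) = 9 + (x + 1/x)*(f + x) = 9 + (f + x)*(x + 1/x))
(44535 - 1*23133)*((468 + n(-34, -140))/(G - 7388) - 27307) = (44535 - 1*23133)*((468 + (10 + (-34)² - 140*(-34) - 140/(-34)))/(-19264 - 7388) - 27307) = (44535 - 23133)*((468 + (10 + 1156 + 4760 - 140*(-1/34)))/(-26652) - 27307) = 21402*((468 + (10 + 1156 + 4760 + 70/17))*(-1/26652) - 27307) = 21402*((468 + 100812/17)*(-1/26652) - 27307) = 21402*((108768/17)*(-1/26652) - 27307) = 21402*(-9064/37757 - 27307) = 21402*(-1031039463/37757) = -22066306587126/37757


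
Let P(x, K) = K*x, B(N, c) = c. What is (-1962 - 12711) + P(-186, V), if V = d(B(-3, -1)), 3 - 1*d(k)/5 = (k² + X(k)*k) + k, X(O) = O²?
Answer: -18393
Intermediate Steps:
d(k) = 15 - 5*k - 5*k² - 5*k³ (d(k) = 15 - 5*((k² + k²*k) + k) = 15 - 5*((k² + k³) + k) = 15 - 5*(k + k² + k³) = 15 + (-5*k - 5*k² - 5*k³) = 15 - 5*k - 5*k² - 5*k³)
V = 20 (V = 15 - 5*(-1) - 5*(-1)² - 5*(-1)³ = 15 + 5 - 5*1 - 5*(-1) = 15 + 5 - 5 + 5 = 20)
(-1962 - 12711) + P(-186, V) = (-1962 - 12711) + 20*(-186) = -14673 - 3720 = -18393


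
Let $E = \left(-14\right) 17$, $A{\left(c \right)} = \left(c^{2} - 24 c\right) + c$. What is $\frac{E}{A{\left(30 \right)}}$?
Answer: $- \frac{17}{15} \approx -1.1333$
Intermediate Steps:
$A{\left(c \right)} = c^{2} - 23 c$
$E = -238$
$\frac{E}{A{\left(30 \right)}} = - \frac{238}{30 \left(-23 + 30\right)} = - \frac{238}{30 \cdot 7} = - \frac{238}{210} = \left(-238\right) \frac{1}{210} = - \frac{17}{15}$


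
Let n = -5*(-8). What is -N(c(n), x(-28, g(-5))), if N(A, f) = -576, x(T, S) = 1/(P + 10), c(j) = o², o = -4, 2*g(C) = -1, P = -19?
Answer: 576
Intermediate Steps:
g(C) = -½ (g(C) = (½)*(-1) = -½)
n = 40
c(j) = 16 (c(j) = (-4)² = 16)
x(T, S) = -⅑ (x(T, S) = 1/(-19 + 10) = 1/(-9) = -⅑)
-N(c(n), x(-28, g(-5))) = -1*(-576) = 576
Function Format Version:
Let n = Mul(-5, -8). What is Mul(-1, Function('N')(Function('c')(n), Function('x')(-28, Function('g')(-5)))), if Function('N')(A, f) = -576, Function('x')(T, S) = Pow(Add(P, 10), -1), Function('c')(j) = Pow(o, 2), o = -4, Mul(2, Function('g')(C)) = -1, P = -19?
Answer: 576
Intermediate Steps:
Function('g')(C) = Rational(-1, 2) (Function('g')(C) = Mul(Rational(1, 2), -1) = Rational(-1, 2))
n = 40
Function('c')(j) = 16 (Function('c')(j) = Pow(-4, 2) = 16)
Function('x')(T, S) = Rational(-1, 9) (Function('x')(T, S) = Pow(Add(-19, 10), -1) = Pow(-9, -1) = Rational(-1, 9))
Mul(-1, Function('N')(Function('c')(n), Function('x')(-28, Function('g')(-5)))) = Mul(-1, -576) = 576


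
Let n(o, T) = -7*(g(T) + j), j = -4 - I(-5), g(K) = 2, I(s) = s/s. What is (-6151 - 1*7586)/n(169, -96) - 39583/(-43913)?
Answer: -200800546/307391 ≈ -653.24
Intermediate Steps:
I(s) = 1
j = -5 (j = -4 - 1*1 = -4 - 1 = -5)
n(o, T) = 21 (n(o, T) = -7*(2 - 5) = -7*(-3) = 21)
(-6151 - 1*7586)/n(169, -96) - 39583/(-43913) = (-6151 - 1*7586)/21 - 39583/(-43913) = (-6151 - 7586)*(1/21) - 39583*(-1/43913) = -13737*1/21 + 39583/43913 = -4579/7 + 39583/43913 = -200800546/307391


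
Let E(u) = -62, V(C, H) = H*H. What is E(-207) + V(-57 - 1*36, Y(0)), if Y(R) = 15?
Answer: 163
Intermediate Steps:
V(C, H) = H²
E(-207) + V(-57 - 1*36, Y(0)) = -62 + 15² = -62 + 225 = 163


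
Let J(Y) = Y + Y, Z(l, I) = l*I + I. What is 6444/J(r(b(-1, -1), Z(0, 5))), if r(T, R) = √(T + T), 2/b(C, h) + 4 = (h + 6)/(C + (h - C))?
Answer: -4833*I ≈ -4833.0*I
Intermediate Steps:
Z(l, I) = I + I*l (Z(l, I) = I*l + I = I + I*l)
b(C, h) = 2/(-4 + (6 + h)/h) (b(C, h) = 2/(-4 + (h + 6)/(C + (h - C))) = 2/(-4 + (6 + h)/h))
r(T, R) = √2*√T (r(T, R) = √(2*T) = √2*√T)
J(Y) = 2*Y
6444/J(r(b(-1, -1), Z(0, 5))) = 6444/((2*(√2*√(-2*(-1)/(-6 + 3*(-1)))))) = 6444/((2*(√2*√(-2*(-1)/(-6 - 3))))) = 6444/((2*(√2*√(-2*(-1)/(-9))))) = 6444/((2*(√2*√(-2*(-1)*(-⅑))))) = 6444/((2*(√2*√(-2/9)))) = 6444/((2*(√2*(I*√2/3)))) = 6444/((2*(2*I/3))) = 6444/((4*I/3)) = 6444*(-3*I/4) = -4833*I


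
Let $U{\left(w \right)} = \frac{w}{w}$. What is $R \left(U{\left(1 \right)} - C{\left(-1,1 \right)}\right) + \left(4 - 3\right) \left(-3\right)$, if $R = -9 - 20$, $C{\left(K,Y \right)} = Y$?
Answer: $-3$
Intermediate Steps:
$U{\left(w \right)} = 1$
$R = -29$ ($R = -9 - 20 = -29$)
$R \left(U{\left(1 \right)} - C{\left(-1,1 \right)}\right) + \left(4 - 3\right) \left(-3\right) = - 29 \left(1 - 1\right) + \left(4 - 3\right) \left(-3\right) = - 29 \left(1 - 1\right) + 1 \left(-3\right) = \left(-29\right) 0 - 3 = 0 - 3 = -3$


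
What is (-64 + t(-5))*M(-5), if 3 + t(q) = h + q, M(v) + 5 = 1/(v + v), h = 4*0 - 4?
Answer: 1938/5 ≈ 387.60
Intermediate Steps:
h = -4 (h = 0 - 4 = -4)
M(v) = -5 + 1/(2*v) (M(v) = -5 + 1/(v + v) = -5 + 1/(2*v))
t(q) = -7 + q (t(q) = -3 + (-4 + q) = -7 + q)
(-64 + t(-5))*M(-5) = (-64 + (-7 - 5))*(-5 + (½)/(-5)) = (-64 - 12)*(-5 + (½)*(-⅕)) = -76*(-5 - ⅒) = -76*(-51/10) = 1938/5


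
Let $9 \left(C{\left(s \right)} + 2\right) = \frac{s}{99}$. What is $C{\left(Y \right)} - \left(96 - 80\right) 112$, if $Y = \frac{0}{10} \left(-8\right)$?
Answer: $-1794$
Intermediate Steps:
$Y = 0$ ($Y = 0 \cdot \frac{1}{10} \left(-8\right) = 0 \left(-8\right) = 0$)
$C{\left(s \right)} = -2 + \frac{s}{891}$ ($C{\left(s \right)} = -2 + \frac{s \frac{1}{99}}{9} = -2 + \frac{\frac{1}{99} s}{9} = -2 + \frac{s}{891}$)
$C{\left(Y \right)} - \left(96 - 80\right) 112 = \left(-2 + \frac{1}{891} \cdot 0\right) - \left(96 - 80\right) 112 = \left(-2 + 0\right) - 16 \cdot 112 = -2 - 1792 = -1794$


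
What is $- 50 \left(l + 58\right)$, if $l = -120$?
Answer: $3100$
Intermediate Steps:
$- 50 \left(l + 58\right) = - 50 \left(-120 + 58\right) = \left(-50\right) \left(-62\right) = 3100$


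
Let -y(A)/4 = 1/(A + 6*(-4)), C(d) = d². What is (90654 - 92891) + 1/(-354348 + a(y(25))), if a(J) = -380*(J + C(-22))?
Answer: -1200705277/536748 ≈ -2237.0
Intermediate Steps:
y(A) = -4/(-24 + A) (y(A) = -4/(A + 6*(-4)) = -4/(A - 24) = -4/(-24 + A))
a(J) = -183920 - 380*J (a(J) = -380*(J + (-22)²) = -380*(J + 484) = -380*(484 + J) = -183920 - 380*J)
(90654 - 92891) + 1/(-354348 + a(y(25))) = (90654 - 92891) + 1/(-354348 + (-183920 - (-1520)/(-24 + 25))) = -2237 + 1/(-354348 + (-183920 - (-1520)/1)) = -2237 + 1/(-354348 + (-183920 - (-1520))) = -2237 + 1/(-354348 + (-183920 - 380*(-4))) = -2237 + 1/(-354348 + (-183920 + 1520)) = -2237 + 1/(-354348 - 182400) = -2237 + 1/(-536748) = -2237 - 1/536748 = -1200705277/536748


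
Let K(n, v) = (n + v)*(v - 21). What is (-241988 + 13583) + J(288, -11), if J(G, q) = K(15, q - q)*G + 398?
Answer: -318727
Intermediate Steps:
K(n, v) = (-21 + v)*(n + v) (K(n, v) = (n + v)*(-21 + v) = (-21 + v)*(n + v))
J(G, q) = 398 - 315*G (J(G, q) = ((q - q)**2 - 21*15 - 21*(q - q) + 15*(q - q))*G + 398 = (0**2 - 315 - 21*0 + 15*0)*G + 398 = (0 - 315 + 0 + 0)*G + 398 = -315*G + 398 = 398 - 315*G)
(-241988 + 13583) + J(288, -11) = (-241988 + 13583) + (398 - 315*288) = -228405 + (398 - 90720) = -228405 - 90322 = -318727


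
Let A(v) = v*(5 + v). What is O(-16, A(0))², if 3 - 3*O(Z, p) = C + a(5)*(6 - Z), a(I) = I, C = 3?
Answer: 12100/9 ≈ 1344.4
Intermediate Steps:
O(Z, p) = -10 + 5*Z/3 (O(Z, p) = 1 - (3 + 5*(6 - Z))/3 = 1 - (3 + (30 - 5*Z))/3 = 1 - (33 - 5*Z)/3 = 1 + (-11 + 5*Z/3) = -10 + 5*Z/3)
O(-16, A(0))² = (-10 + (5/3)*(-16))² = (-10 - 80/3)² = (-110/3)² = 12100/9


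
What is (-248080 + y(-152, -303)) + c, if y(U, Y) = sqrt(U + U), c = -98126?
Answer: -346206 + 4*I*sqrt(19) ≈ -3.4621e+5 + 17.436*I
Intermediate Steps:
y(U, Y) = sqrt(2)*sqrt(U) (y(U, Y) = sqrt(2*U) = sqrt(2)*sqrt(U))
(-248080 + y(-152, -303)) + c = (-248080 + sqrt(2)*sqrt(-152)) - 98126 = (-248080 + sqrt(2)*(2*I*sqrt(38))) - 98126 = (-248080 + 4*I*sqrt(19)) - 98126 = -346206 + 4*I*sqrt(19)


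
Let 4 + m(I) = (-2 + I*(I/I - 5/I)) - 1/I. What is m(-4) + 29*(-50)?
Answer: -5859/4 ≈ -1464.8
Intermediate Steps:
m(I) = -6 - 1/I + I*(1 - 5/I) (m(I) = -4 + ((-2 + I*(I/I - 5/I)) - 1/I) = -4 + ((-2 + I*(1 - 5/I)) - 1/I) = -4 + (-2 - 1/I + I*(1 - 5/I)) = -6 - 1/I + I*(1 - 5/I))
m(-4) + 29*(-50) = (-11 - 4 - 1/(-4)) + 29*(-50) = (-11 - 4 - 1*(-¼)) - 1450 = (-11 - 4 + ¼) - 1450 = -59/4 - 1450 = -5859/4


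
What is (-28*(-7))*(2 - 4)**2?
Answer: 784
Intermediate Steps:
(-28*(-7))*(2 - 4)**2 = 196*(-2)**2 = 196*4 = 784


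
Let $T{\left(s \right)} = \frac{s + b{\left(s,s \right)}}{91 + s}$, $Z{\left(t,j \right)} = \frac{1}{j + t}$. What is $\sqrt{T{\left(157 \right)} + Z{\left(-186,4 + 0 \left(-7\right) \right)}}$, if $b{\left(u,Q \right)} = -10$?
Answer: $\frac{\sqrt{74773426}}{11284} \approx 0.76632$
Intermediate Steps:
$T{\left(s \right)} = \frac{-10 + s}{91 + s}$ ($T{\left(s \right)} = \frac{s - 10}{91 + s} = \frac{-10 + s}{91 + s}$)
$\sqrt{T{\left(157 \right)} + Z{\left(-186,4 + 0 \left(-7\right) \right)}} = \sqrt{\frac{-10 + 157}{91 + 157} + \frac{1}{\left(4 + 0 \left(-7\right)\right) - 186}} = \sqrt{\frac{1}{248} \cdot 147 + \frac{1}{\left(4 + 0\right) - 186}} = \sqrt{\frac{1}{248} \cdot 147 + \frac{1}{4 - 186}} = \sqrt{\frac{147}{248} + \frac{1}{-182}} = \sqrt{\frac{147}{248} - \frac{1}{182}} = \sqrt{\frac{13253}{22568}} = \frac{\sqrt{74773426}}{11284}$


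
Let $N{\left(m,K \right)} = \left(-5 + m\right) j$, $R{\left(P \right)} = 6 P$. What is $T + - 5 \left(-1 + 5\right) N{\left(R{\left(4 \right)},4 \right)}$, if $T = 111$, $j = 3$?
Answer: $-1029$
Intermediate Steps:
$N{\left(m,K \right)} = -15 + 3 m$ ($N{\left(m,K \right)} = \left(-5 + m\right) 3 = -15 + 3 m$)
$T + - 5 \left(-1 + 5\right) N{\left(R{\left(4 \right)},4 \right)} = 111 + - 5 \left(-1 + 5\right) \left(-15 + 3 \cdot 6 \cdot 4\right) = 111 + \left(-5\right) 4 \left(-15 + 3 \cdot 24\right) = 111 - 20 \left(-15 + 72\right) = 111 - 1140 = -1029$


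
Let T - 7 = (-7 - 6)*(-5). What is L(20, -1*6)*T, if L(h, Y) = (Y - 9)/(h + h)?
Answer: -27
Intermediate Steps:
L(h, Y) = (-9 + Y)/(2*h) (L(h, Y) = (-9 + Y)/((2*h)) = (-9 + Y)*(1/(2*h)) = (-9 + Y)/(2*h))
T = 72 (T = 7 + (-7 - 6)*(-5) = 7 - 13*(-5) = 7 + 65 = 72)
L(20, -1*6)*T = ((1/2)*(-9 - 1*6)/20)*72 = ((1/2)*(1/20)*(-9 - 6))*72 = ((1/2)*(1/20)*(-15))*72 = -3/8*72 = -27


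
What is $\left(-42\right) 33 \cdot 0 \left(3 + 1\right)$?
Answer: $0$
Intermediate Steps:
$\left(-42\right) 33 \cdot 0 \left(3 + 1\right) = - 1386 \cdot 0 \cdot 4 = \left(-1386\right) 0 = 0$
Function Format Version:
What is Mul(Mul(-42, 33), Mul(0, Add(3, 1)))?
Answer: 0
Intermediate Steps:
Mul(Mul(-42, 33), Mul(0, Add(3, 1))) = Mul(-1386, Mul(0, 4)) = Mul(-1386, 0) = 0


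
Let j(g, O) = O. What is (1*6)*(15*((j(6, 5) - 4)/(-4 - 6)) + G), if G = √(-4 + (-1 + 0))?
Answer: -9 + 6*I*√5 ≈ -9.0 + 13.416*I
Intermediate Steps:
G = I*√5 (G = √(-4 - 1) = √(-5) = I*√5 ≈ 2.2361*I)
(1*6)*(15*((j(6, 5) - 4)/(-4 - 6)) + G) = (1*6)*(15*((5 - 4)/(-4 - 6)) + I*√5) = 6*(15*(1/(-10)) + I*√5) = 6*(15*(1*(-⅒)) + I*√5) = 6*(15*(-⅒) + I*√5) = 6*(-3/2 + I*√5) = -9 + 6*I*√5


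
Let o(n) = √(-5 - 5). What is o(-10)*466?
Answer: 466*I*√10 ≈ 1473.6*I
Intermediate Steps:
o(n) = I*√10 (o(n) = √(-10) = I*√10)
o(-10)*466 = (I*√10)*466 = 466*I*√10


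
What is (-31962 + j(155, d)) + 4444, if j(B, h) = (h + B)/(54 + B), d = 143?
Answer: -5750964/209 ≈ -27517.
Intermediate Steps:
j(B, h) = (B + h)/(54 + B)
(-31962 + j(155, d)) + 4444 = (-31962 + (155 + 143)/(54 + 155)) + 4444 = (-31962 + 298/209) + 4444 = -6679760/209 + 4444 = -5750964/209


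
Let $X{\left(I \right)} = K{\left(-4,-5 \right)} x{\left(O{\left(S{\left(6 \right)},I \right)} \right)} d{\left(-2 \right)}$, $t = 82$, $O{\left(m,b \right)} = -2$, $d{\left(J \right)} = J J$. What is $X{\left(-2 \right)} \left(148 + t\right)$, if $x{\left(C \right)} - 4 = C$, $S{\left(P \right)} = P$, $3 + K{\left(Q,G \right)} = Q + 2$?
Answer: $-9200$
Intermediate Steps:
$K{\left(Q,G \right)} = -1 + Q$ ($K{\left(Q,G \right)} = -3 + \left(Q + 2\right) = -3 + \left(2 + Q\right) = -1 + Q$)
$d{\left(J \right)} = J^{2}$
$x{\left(C \right)} = 4 + C$
$X{\left(I \right)} = -40$ ($X{\left(I \right)} = \left(-1 - 4\right) \left(4 - 2\right) \left(-2\right)^{2} = \left(-5\right) 2 \cdot 4 = \left(-10\right) 4 = -40$)
$X{\left(-2 \right)} \left(148 + t\right) = - 40 \left(148 + 82\right) = \left(-40\right) 230 = -9200$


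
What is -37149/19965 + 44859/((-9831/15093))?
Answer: -1501978440086/21808435 ≈ -68872.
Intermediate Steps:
-37149/19965 + 44859/((-9831/15093)) = -37149*1/19965 + 44859/((-9831*1/15093)) = -12383/6655 + 44859/(-3277/5031) = -12383/6655 + 44859*(-5031/3277) = -12383/6655 - 225685629/3277 = -1501978440086/21808435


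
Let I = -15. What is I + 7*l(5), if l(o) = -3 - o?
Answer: -71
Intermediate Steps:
I + 7*l(5) = -15 + 7*(-3 - 1*5) = -15 + 7*(-3 - 5) = -15 + 7*(-8) = -15 - 56 = -71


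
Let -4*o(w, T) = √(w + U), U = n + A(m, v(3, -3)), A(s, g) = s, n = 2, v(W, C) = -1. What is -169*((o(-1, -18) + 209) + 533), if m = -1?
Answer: -125398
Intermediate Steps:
U = 1 (U = 2 - 1 = 1)
o(w, T) = -√(1 + w)/4 (o(w, T) = -√(w + 1)/4 = -√(1 + w)/4)
-169*((o(-1, -18) + 209) + 533) = -169*((-√(1 - 1)/4 + 209) + 533) = -169*((-√0/4 + 209) + 533) = -169*((-¼*0 + 209) + 533) = -169*((0 + 209) + 533) = -169*(209 + 533) = -169*742 = -125398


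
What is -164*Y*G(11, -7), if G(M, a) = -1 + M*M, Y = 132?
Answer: -2597760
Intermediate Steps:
G(M, a) = -1 + M²
-164*Y*G(11, -7) = -164*132*(-1 + 11²) = -21648*(-1 + 121) = -21648*120 = -1*2597760 = -2597760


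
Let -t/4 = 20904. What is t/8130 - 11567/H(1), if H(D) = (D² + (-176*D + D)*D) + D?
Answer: 13262357/234415 ≈ 56.576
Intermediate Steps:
t = -83616 (t = -4*20904 = -83616)
H(D) = D - 174*D² (H(D) = (D² + (-175*D)*D) + D = (D² - 175*D²) + D = -174*D² + D = D - 174*D²)
t/8130 - 11567/H(1) = -83616/8130 - 11567/(1 - 174*1) = -83616*1/8130 - 11567/(1 - 174) = -13936/1355 - 11567/(1*(-173)) = -13936/1355 - 11567/(-173) = -13936/1355 - 11567*(-1/173) = -13936/1355 + 11567/173 = 13262357/234415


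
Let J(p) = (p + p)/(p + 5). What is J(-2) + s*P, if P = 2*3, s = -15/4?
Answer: -143/6 ≈ -23.833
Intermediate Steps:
J(p) = 2*p/(5 + p) (J(p) = (2*p)/(5 + p) = 2*p/(5 + p))
s = -15/4 (s = -15*¼ = -15/4 ≈ -3.7500)
P = 6
J(-2) + s*P = 2*(-2)/(5 - 2) - 15/4*6 = 2*(-2)/3 - 45/2 = 2*(-2)*(⅓) - 45/2 = -4/3 - 45/2 = -143/6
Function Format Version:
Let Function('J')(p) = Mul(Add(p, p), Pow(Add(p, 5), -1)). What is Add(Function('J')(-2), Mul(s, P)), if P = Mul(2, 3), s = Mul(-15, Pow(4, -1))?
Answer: Rational(-143, 6) ≈ -23.833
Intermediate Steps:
Function('J')(p) = Mul(2, p, Pow(Add(5, p), -1)) (Function('J')(p) = Mul(Mul(2, p), Pow(Add(5, p), -1)) = Mul(2, p, Pow(Add(5, p), -1)))
s = Rational(-15, 4) (s = Mul(-15, Rational(1, 4)) = Rational(-15, 4) ≈ -3.7500)
P = 6
Add(Function('J')(-2), Mul(s, P)) = Add(Mul(2, -2, Pow(Add(5, -2), -1)), Mul(Rational(-15, 4), 6)) = Add(Mul(2, -2, Pow(3, -1)), Rational(-45, 2)) = Add(Mul(2, -2, Rational(1, 3)), Rational(-45, 2)) = Add(Rational(-4, 3), Rational(-45, 2)) = Rational(-143, 6)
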